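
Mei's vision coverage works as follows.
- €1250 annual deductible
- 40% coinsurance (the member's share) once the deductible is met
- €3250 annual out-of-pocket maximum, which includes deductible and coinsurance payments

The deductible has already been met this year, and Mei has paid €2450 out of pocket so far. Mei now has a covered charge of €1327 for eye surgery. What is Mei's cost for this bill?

€530.80

With the deductible met, the entire €1327 is subject to coinsurance.
40% of €1327 = €530.80 falls to the member.
Year-to-date out-of-pocket becomes €2450 + €530.80 = €2980.80, still under the €3250 maximum, so no cap applies.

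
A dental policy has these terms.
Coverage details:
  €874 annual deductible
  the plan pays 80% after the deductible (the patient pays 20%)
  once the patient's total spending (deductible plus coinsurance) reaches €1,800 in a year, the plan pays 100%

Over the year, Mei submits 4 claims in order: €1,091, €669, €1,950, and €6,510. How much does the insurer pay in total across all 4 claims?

Claim 1 — €1,091: €874 finishes the deductible; €217 goes to coinsurance; coinsurance €217 × 20% = €43.40. Patient owes €917.40 (running OOP €917.40). Insurer: €1,091 − €917.40 = €173.60.
Claim 2 — €669: deductible met; 20% of €669 = €133.80. Patient pays €133.80; OOP now €1,051.20. Insurer: €669 − €133.80 = €535.20.
Claim 3 — €1,950: 20% coinsurance on €1,950 = €390. Patient pays €390; OOP now €1,441.20. Plan pays €1,950 − €390 = €1,560.
Claim 4 — €6,510: deductible already satisfied, so patient's share is 20% × €6,510 = €1,302. That would push OOP to €2,743.20, over the €1,800 cap, so patient pays €1,800 − €1,441.20 = €358.80. Plan pays €6,510 − €358.80 = €6,151.20.
Insurer total: €173.60 + €535.20 + €1,560 + €6,151.20 = €8,420.

€8,420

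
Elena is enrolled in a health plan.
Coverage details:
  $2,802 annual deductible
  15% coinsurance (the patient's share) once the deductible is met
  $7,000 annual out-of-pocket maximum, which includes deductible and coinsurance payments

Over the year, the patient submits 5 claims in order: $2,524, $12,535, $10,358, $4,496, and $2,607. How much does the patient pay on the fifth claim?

Bill 1, $2,524: all of it applies to the deductible. Patient pays $2,524; OOP now $2,524.
Bill 2, $12,535: $278 to deductible, leaving $12,257; coinsurance $12,257 × 15% = $1,838.55. Patient pays $2,116.55; OOP now $4,640.55.
Bill 3, $10,358: deductible met; 15% of $10,358 = $1,553.70. Patient pays $1,553.70; OOP now $6,194.25.
Bill 4, $4,496: 15% coinsurance on $4,496 = $674.40. Cost to patient: $674.40. OOP to date $6,868.65.
Bill 5, $2,607: 15% coinsurance on $2,607 = $391.05. OOP would hit $7,259.70 > $7,000, so the cap limits the patient to $7,000 − $6,868.65 = $131.35.

$131.35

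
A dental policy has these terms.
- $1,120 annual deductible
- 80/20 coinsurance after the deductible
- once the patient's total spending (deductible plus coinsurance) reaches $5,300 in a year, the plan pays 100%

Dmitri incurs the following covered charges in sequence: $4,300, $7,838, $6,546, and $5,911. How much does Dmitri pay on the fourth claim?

$667.20

Bill 1, $4,300: $1,120 to deductible, leaving $3,180; 20% of $3,180 = $636. Patient owes $1,756 (running OOP $1,756).
Bill 2, $7,838: 20% coinsurance on $7,838 = $1,567.60. Patient pays $1,567.60; OOP now $3,323.60.
Bill 3, $6,546: 20% coinsurance on $6,546 = $1,309.20. Patient pays $1,309.20; OOP now $4,632.80.
Bill 4, $5,911: deductible met; 20% of $5,911 = $1,182.20. OOP would hit $5,815 > $5,300, so the cap limits the patient to $5,300 − $4,632.80 = $667.20.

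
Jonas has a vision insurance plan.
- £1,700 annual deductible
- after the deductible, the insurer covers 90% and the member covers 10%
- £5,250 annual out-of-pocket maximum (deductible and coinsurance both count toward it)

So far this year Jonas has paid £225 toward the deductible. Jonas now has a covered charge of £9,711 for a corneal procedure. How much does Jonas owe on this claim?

£2,298.60

Remaining deductible: £1,700 − £225 = £1,475.
That leaves £9,711 − £1,475 = £8,236 for coinsurance.
Member's 10% share of £8,236 is £823.60.
Member responsibility before any cap: £1,475 + £823.60 = £2,298.60.
Cumulative spending £225 + £2,298.60 = £2,523.60 stays under the £5,250 maximum.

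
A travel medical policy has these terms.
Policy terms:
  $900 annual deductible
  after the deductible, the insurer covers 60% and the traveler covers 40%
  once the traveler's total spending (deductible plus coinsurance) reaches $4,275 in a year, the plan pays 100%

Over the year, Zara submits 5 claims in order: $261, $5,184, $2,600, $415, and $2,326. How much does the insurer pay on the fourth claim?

Claim 1 — $261: all of it applies to the deductible. Traveler pays $261; OOP now $261. Plan pays $261 − $261 = $0.
Claim 2 — $5,184: $639 finishes the deductible; $4,545 goes to coinsurance; traveler's 40% is $1,818. Traveler pays $2,457; OOP now $2,718. Plan pays $5,184 − $2,457 = $2,727.
Claim 3 — $2,600: 40% coinsurance on $2,600 = $1,040. Traveler owes $1,040 (running OOP $3,758). Plan pays $2,600 − $1,040 = $1,560.
Claim 4 — $415: deductible met; 40% of $415 = $166. Cost to traveler: $166. OOP to date $3,924. Plan pays $415 − $166 = $249.

$249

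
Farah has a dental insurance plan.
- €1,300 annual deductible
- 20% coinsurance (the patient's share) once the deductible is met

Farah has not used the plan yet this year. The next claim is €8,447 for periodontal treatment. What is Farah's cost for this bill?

Deductible not yet touched, so the first €1,300 of the bill goes to the deductible.
That leaves €8,447 − €1,300 = €7,147 for coinsurance.
Patient's 20% share of €7,147 is €1,429.40.
That puts the patient's cost at €1,300 + €1,429.40 = €2,729.40.

€2,729.40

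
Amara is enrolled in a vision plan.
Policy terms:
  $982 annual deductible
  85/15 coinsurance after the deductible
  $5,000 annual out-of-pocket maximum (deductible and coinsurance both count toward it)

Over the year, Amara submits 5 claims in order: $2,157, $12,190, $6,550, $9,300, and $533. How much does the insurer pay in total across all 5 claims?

#1 ($2,157): $982 finishes the deductible; $1,175 goes to coinsurance; 15% of $1,175 = $176.25. Member owes $1,158.25 (running OOP $1,158.25). Plan pays $2,157 − $1,158.25 = $998.75.
#2 ($12,190): 15% coinsurance on $12,190 = $1,828.50. Cost to member: $1,828.50. OOP to date $2,986.75. Insurer: $12,190 − $1,828.50 = $10,361.50.
#3 ($6,550): deductible met; 15% of $6,550 = $982.50. Member pays $982.50; OOP now $3,969.25. Plan pays $6,550 − $982.50 = $5,567.50.
#4 ($9,300): 15% coinsurance on $9,300 = $1,395. Adding that to $3,969.25 gives $5,364.25, past the $5,000 cap; member pays only $5,000 − $3,969.25 = $1,030.75. Insurer: $9,300 − $1,030.75 = $8,269.25.
#5 ($533): 15% coinsurance on $533 = $79.95. That would push OOP to $5,079.95, over the $5,000 cap, so member pays $5,000 − $5,000 = $0. Insurer: $533 − $0 = $533.
Insurer total: $998.75 + $10,361.50 + $5,567.50 + $8,269.25 + $533 = $25,730.

$25,730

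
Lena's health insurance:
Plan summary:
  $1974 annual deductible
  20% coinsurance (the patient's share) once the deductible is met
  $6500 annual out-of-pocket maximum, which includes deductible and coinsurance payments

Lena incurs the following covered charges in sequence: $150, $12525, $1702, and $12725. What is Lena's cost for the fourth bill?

$2045.40

#1 ($150): entire amount goes to the deductible. Patient pays $150; OOP now $150.
#2 ($12525): deductible takes $1824, $10701 remains; 20% of $10701 = $2140.20. Cost to patient: $3964.20. OOP to date $4114.20.
#3 ($1702): 20% coinsurance on $1702 = $340.40. Patient pays $340.40; OOP now $4454.60.
#4 ($12725): deductible already satisfied, so patient's share is 20% × $12725 = $2545. OOP would hit $6999.60 > $6500, so the cap limits the patient to $6500 − $4454.60 = $2045.40.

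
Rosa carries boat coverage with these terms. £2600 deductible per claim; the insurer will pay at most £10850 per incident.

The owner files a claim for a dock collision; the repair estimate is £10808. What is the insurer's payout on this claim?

Less the £2600 deductible: £10808 − £2600 = £8208.
£8208 ≤ £10850, so the limit doesn't bind; insurer pays £8208.

£8208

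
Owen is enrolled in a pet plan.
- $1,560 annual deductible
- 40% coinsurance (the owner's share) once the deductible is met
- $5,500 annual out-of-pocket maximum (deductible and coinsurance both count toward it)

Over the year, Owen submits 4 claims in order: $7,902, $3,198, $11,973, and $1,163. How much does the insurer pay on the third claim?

Claim 1 ($7,902): $1,560 to deductible, leaving $6,342; owner's 40% is $2,536.80. Owner pays $4,096.80; OOP now $4,096.80. Plan pays $7,902 − $4,096.80 = $3,805.20.
Claim 2 ($3,198): 40% coinsurance on $3,198 = $1,279.20. Owner owes $1,279.20 (running OOP $5,376). Insurer: $3,198 − $1,279.20 = $1,918.80.
Claim 3 ($11,973): deductible met; 40% of $11,973 = $4,789.20. Adding that to $5,376 gives $10,165.20, past the $5,500 cap; owner pays only $5,500 − $5,376 = $124. Plan pays $11,973 − $124 = $11,849.

$11,849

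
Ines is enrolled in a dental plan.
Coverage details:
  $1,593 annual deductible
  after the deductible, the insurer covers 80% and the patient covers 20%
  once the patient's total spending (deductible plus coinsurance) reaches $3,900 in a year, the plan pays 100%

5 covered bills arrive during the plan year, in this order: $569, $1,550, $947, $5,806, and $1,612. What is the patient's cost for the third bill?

#1 ($569): entire amount goes to the deductible. Patient pays $569; OOP now $569.
#2 ($1,550): $1,024 to deductible, leaving $526; coinsurance $526 × 20% = $105.20. Patient owes $1,129.20 (running OOP $1,698.20).
#3 ($947): 20% coinsurance on $947 = $189.40. Cost to patient: $189.40. OOP to date $1,887.60.

$189.40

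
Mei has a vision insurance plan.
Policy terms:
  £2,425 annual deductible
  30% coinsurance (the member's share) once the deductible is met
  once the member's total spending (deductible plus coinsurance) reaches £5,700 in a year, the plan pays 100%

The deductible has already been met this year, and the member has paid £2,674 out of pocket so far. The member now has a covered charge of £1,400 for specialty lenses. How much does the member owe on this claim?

The deductible is already satisfied, so the full bill goes to coinsurance.
30% of £1,400 = £420 falls to the member.
Cumulative spending £2,674 + £420 = £3,094 stays under the £5,700 maximum.

£420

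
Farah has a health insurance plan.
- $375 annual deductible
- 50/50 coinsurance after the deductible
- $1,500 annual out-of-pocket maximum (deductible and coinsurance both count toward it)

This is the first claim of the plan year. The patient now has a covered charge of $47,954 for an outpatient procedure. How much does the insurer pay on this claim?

The full $375 deductible is still open; $375 of this bill applies to it.
That leaves $47,954 − $375 = $47,579 for coinsurance.
Patient's 50% share of $47,579 is $23,789.50.
Patient responsibility before any cap: $375 + $23,789.50 = $24,164.50.
That would bring total out-of-pocket to $24,164.50, past the $1,500 cap. The patient is capped at $1,500 − $0 = $1,500 on this claim.
Insurer pays the balance: $47,954 − $1,500 = $46,454.

$46,454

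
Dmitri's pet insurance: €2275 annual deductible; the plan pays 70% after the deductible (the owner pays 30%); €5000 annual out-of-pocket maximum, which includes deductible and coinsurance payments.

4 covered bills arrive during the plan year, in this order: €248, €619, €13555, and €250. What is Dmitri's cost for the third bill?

€4133

#1 (€248): fully absorbed by the deductible. Owner pays €248; OOP now €248.
#2 (€619): fully absorbed by the deductible. Cost to owner: €619. OOP to date €867.
#3 (€13555): deductible takes €1408, €12147 remains; owner's 30% is €3644.10. Claim cost before the cap: €1408 + €3644.10 = €5052.10. That would push OOP to €5919.10, over the €5000 cap, so owner pays €5000 − €867 = €4133.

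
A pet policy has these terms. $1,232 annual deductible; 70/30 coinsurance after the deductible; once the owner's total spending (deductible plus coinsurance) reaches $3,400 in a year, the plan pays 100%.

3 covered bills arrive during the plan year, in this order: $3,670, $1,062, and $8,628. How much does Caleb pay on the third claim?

Claim 1 ($3,670): $1,232 to deductible, leaving $2,438; 30% of $2,438 = $731.40. Cost to owner: $1,963.40. OOP to date $1,963.40.
Claim 2 ($1,062): deductible met; 30% of $1,062 = $318.60. Owner owes $318.60 (running OOP $2,282).
Claim 3 ($8,628): 30% coinsurance on $8,628 = $2,588.40. Adding that to $2,282 gives $4,870.40, past the $3,400 cap; owner pays only $3,400 − $2,282 = $1,118.

$1,118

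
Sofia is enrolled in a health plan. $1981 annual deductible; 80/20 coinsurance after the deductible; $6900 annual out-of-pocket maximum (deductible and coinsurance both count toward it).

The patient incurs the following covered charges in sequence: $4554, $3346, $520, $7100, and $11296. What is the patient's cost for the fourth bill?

$1420

Claim 1 — $4554: $1981 finishes the deductible; $2573 goes to coinsurance; patient's 20% is $514.60. Patient pays $2495.60; OOP now $2495.60.
Claim 2 — $3346: deductible already satisfied, so patient's share is 20% × $3346 = $669.20. Patient pays $669.20; OOP now $3164.80.
Claim 3 — $520: deductible already satisfied, so patient's share is 20% × $520 = $104. Patient owes $104 (running OOP $3268.80).
Claim 4 — $7100: deductible met; 20% of $7100 = $1420. Cost to patient: $1420. OOP to date $4688.80.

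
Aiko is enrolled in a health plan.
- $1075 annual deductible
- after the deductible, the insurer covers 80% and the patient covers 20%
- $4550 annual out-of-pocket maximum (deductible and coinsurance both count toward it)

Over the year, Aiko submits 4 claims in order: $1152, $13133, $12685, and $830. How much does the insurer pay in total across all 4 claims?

$23250

Bill 1, $1152: $1075 finishes the deductible; $77 goes to coinsurance; patient's 20% is $15.40. Cost to patient: $1090.40. OOP to date $1090.40. Insurer: $1152 − $1090.40 = $61.60.
Bill 2, $13133: deductible met; 20% of $13133 = $2626.60. Cost to patient: $2626.60. OOP to date $3717. Plan pays $13133 − $2626.60 = $10506.40.
Bill 3, $12685: deductible already satisfied, so patient's share is 20% × $12685 = $2537. That would push OOP to $6254, over the $4550 cap, so patient pays $4550 − $3717 = $833. Plan pays $12685 − $833 = $11852.
Bill 4, $830: deductible already satisfied, so patient's share is 20% × $830 = $166. OOP would hit $4716 > $4550, so the cap limits the patient to $4550 − $4550 = $0. Plan pays $830 − $0 = $830.
Insurer total: $61.60 + $10506.40 + $11852 + $830 = $23250.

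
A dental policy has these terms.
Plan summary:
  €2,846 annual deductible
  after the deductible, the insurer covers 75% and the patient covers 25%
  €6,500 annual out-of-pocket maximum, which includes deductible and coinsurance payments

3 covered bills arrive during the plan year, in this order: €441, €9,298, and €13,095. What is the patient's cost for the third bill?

€1,930.75

Claim 1 (€441): all of it applies to the deductible. Patient pays €441; OOP now €441.
Claim 2 (€9,298): €2,405 to deductible, leaving €6,893; patient's 25% is €1,723.25. Patient pays €4,128.25; OOP now €4,569.25.
Claim 3 (€13,095): deductible met; 25% of €13,095 = €3,273.75. That would push OOP to €7,843, over the €6,500 cap, so patient pays €6,500 − €4,569.25 = €1,930.75.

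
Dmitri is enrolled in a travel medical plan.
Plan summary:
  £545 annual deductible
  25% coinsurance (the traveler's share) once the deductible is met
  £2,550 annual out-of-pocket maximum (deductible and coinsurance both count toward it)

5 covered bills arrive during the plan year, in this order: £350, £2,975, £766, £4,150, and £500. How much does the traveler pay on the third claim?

Bill 1, £350: entire amount goes to the deductible. Cost to traveler: £350. OOP to date £350.
Bill 2, £2,975: deductible takes £195, £2,780 remains; 25% of £2,780 = £695. Cost to traveler: £890. OOP to date £1,240.
Bill 3, £766: deductible met; 25% of £766 = £191.50. Traveler pays £191.50; OOP now £1,431.50.

£191.50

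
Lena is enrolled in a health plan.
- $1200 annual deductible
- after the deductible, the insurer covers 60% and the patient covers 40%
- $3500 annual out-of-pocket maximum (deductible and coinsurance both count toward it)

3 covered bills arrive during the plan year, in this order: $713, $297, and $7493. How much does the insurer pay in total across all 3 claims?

Bill 1, $713: fully absorbed by the deductible. Patient owes $713 (running OOP $713). Insurer: $713 − $713 = $0.
Bill 2, $297: entire amount goes to the deductible. Patient pays $297; OOP now $1010. Plan pays $297 − $297 = $0.
Bill 3, $7493: $190 finishes the deductible; $7303 goes to coinsurance; patient's 40% is $2921.20. Deductible plus coinsurance: $190 + $2921.20 = $3111.20. Adding that to $1010 gives $4121.20, past the $3500 cap; patient pays only $3500 − $1010 = $2490. Insurer: $7493 − $2490 = $5003.
Insurer total = bills − patient's total = $8503 − $3500 = $5003.

$5003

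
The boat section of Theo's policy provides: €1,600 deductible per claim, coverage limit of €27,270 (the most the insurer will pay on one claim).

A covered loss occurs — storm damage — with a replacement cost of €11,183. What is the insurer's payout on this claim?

€9,583

Less the €1,600 deductible: €11,183 − €1,600 = €9,583.
€9,583 ≤ €27,270, so the limit doesn't bind; insurer pays €9,583.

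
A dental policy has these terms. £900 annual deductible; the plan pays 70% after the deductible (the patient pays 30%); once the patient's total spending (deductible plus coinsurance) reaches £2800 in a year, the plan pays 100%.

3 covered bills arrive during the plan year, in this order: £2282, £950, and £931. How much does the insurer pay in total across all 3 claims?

Bill 1, £2282: deductible takes £900, £1382 remains; 30% of £1382 = £414.60. Cost to patient: £1314.60. OOP to date £1314.60. Insurer: £2282 − £1314.60 = £967.40.
Bill 2, £950: 30% coinsurance on £950 = £285. Patient pays £285; OOP now £1599.60. Insurer: £950 − £285 = £665.
Bill 3, £931: deductible met; 30% of £931 = £279.30. Cost to patient: £279.30. OOP to date £1878.90. Insurer: £931 − £279.30 = £651.70.
Insurer total = bills − patient's total = £4163 − £1878.90 = £2284.10.

£2284.10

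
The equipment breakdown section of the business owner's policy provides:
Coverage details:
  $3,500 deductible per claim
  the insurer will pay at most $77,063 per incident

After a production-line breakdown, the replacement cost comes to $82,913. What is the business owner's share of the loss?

After the deductible, $82,913 − $3,500 = $79,413 remains.
Since $79,413 > $77,063, the payout is capped at $77,063.
The business owner bears the rest of the original loss: $82,913 − $77,063 = $5,850.

$5,850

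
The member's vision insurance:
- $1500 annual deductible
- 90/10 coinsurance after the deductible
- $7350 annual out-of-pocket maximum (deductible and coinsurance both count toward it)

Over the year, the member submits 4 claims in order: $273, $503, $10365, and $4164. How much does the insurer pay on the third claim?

Bill 1, $273: entire amount goes to the deductible. Member pays $273; OOP now $273. Insurer: $273 − $273 = $0.
Bill 2, $503: entire amount goes to the deductible. Member owes $503 (running OOP $776). Insurer: $503 − $503 = $0.
Bill 3, $10365: $724 to deductible, leaving $9641; member's 10% is $964.10. Member owes $1688.10 (running OOP $2464.10). Insurer: $10365 − $1688.10 = $8676.90.

$8676.90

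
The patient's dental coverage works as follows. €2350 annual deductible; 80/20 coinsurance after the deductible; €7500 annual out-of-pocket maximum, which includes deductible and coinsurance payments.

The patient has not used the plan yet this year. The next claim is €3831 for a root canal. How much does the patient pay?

The full €2350 deductible is still open; €2350 of this bill applies to it.
The remaining €1481 (= €3831 − €2350) moves to coinsurance.
Patient's 20% share of €1481 is €296.20.
So the patient owes €2350 + €296.20 = €2646.20 before any cap.
Total out-of-pocket so far would be €0 + €2646.20 = €2646.20, below the €7500 cap — no reduction.

€2646.20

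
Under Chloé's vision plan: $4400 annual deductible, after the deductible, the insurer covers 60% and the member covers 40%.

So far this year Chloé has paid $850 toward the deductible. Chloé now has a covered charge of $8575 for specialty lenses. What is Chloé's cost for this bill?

$5560

Remaining deductible: $4400 − $850 = $3550.
After the $3550 deductible portion, $8575 − $3550 = $5025 is subject to coinsurance.
40% of $5025 = $2010 falls to the member.
That puts the member's cost at $3550 + $2010 = $5560.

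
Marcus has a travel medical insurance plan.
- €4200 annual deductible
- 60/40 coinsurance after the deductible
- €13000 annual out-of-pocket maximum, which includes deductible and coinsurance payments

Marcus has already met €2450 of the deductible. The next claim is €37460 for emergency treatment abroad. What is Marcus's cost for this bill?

Remaining deductible: €4200 − €2450 = €1750.
The remaining €35710 (= €37460 − €1750) moves to coinsurance.
Traveler's 40% share of €35710 is €14284.
That puts the traveler's cost at €1750 + €14284 = €16034 before any cap.
Adding €16034 to the €2450 already spent would give €18484, which exceeds the €13000 cap; the traveler pays just €13000 − €2450 = €10550.

€10550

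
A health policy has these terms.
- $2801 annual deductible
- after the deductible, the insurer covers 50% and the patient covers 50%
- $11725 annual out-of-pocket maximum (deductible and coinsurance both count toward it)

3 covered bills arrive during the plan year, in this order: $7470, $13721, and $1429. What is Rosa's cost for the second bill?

$6589.50

Claim 1 — $7470: $2801 to deductible, leaving $4669; coinsurance $4669 × 50% = $2334.50. Patient owes $5135.50 (running OOP $5135.50).
Claim 2 — $13721: 50% coinsurance on $13721 = $6860.50. That would push OOP to $11996, over the $11725 cap, so patient pays $11725 − $5135.50 = $6589.50.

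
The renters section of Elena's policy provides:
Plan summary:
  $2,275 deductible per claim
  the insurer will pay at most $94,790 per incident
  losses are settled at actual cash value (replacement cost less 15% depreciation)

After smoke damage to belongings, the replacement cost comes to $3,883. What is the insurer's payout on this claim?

At 15% depreciation, ACV = $3,883 − $582.45 = $3,300.55.
After the deductible, $3,300.55 − $2,275 = $1,025.55 remains.
$1,025.55 is within the $94,790 limit, so the insurer pays $1,025.55.

$1,025.55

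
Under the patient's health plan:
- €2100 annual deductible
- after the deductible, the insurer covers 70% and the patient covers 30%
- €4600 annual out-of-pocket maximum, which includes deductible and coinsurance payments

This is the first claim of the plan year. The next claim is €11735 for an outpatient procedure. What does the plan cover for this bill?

The full €2100 deductible is still open; €2100 of this bill applies to it.
The remaining €9635 (= €11735 − €2100) moves to coinsurance.
30% of €9635 = €2890.50 falls to the patient.
So the patient owes €2100 + €2890.50 = €4990.50 before any cap.
Year-to-date out-of-pocket would reach €0 + €4990.50 = €4990.50, above the €4600 maximum, so the patient pays only €4600 − €0 = €4600.
Insurer pays the balance: €11735 − €4600 = €7135.

€7135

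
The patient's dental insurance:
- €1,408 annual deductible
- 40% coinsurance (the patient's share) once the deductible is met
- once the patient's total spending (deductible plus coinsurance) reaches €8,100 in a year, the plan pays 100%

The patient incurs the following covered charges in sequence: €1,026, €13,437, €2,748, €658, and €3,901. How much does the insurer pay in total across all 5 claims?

Bill 1, €1,026: all of it applies to the deductible. Patient owes €1,026 (running OOP €1,026). Plan pays €1,026 − €1,026 = €0.
Bill 2, €13,437: €382 to deductible, leaving €13,055; 40% of €13,055 = €5,222. Cost to patient: €5,604. OOP to date €6,630. Insurer: €13,437 − €5,604 = €7,833.
Bill 3, €2,748: 40% coinsurance on €2,748 = €1,099.20. Cost to patient: €1,099.20. OOP to date €7,729.20. Plan pays €2,748 − €1,099.20 = €1,648.80.
Bill 4, €658: deductible already satisfied, so patient's share is 40% × €658 = €263.20. Cost to patient: €263.20. OOP to date €7,992.40. Plan pays €658 − €263.20 = €394.80.
Bill 5, €3,901: 40% coinsurance on €3,901 = €1,560.40. OOP would hit €9,552.80 > €8,100, so the cap limits the patient to €8,100 − €7,992.40 = €107.60. Insurer: €3,901 − €107.60 = €3,793.40.
Insurer total: €0 + €7,833 + €1,648.80 + €394.80 + €3,793.40 = €13,670.

€13,670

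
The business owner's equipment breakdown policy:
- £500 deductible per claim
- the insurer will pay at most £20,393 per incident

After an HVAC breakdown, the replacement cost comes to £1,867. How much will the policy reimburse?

After the deductible, £1,867 − £500 = £1,367 remains.
£1,367 is within the £20,393 limit, so the insurer pays £1,367.

£1,367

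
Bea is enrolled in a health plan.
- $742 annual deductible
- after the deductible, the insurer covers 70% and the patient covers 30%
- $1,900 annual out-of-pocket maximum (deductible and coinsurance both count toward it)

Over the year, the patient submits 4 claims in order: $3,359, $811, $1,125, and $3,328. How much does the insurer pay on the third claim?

$995.40

#1 ($3,359): $742 to deductible, leaving $2,617; 30% of $2,617 = $785.10. Patient owes $1,527.10 (running OOP $1,527.10). Insurer: $3,359 − $1,527.10 = $1,831.90.
#2 ($811): deductible met; 30% of $811 = $243.30. Patient owes $243.30 (running OOP $1,770.40). Insurer: $811 − $243.30 = $567.70.
#3 ($1,125): deductible already satisfied, so patient's share is 30% × $1,125 = $337.50. Adding that to $1,770.40 gives $2,107.90, past the $1,900 cap; patient pays only $1,900 − $1,770.40 = $129.60. Insurer: $1,125 − $129.60 = $995.40.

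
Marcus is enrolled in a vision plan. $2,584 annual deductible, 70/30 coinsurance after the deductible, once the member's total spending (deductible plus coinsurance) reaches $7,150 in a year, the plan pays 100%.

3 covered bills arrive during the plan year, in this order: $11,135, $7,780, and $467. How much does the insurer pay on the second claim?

$5,779.30

Bill 1, $11,135: $2,584 to deductible, leaving $8,551; member's 30% is $2,565.30. Cost to member: $5,149.30. OOP to date $5,149.30. Insurer: $11,135 − $5,149.30 = $5,985.70.
Bill 2, $7,780: deductible already satisfied, so member's share is 30% × $7,780 = $2,334. Adding that to $5,149.30 gives $7,483.30, past the $7,150 cap; member pays only $7,150 − $5,149.30 = $2,000.70. Insurer: $7,780 − $2,000.70 = $5,779.30.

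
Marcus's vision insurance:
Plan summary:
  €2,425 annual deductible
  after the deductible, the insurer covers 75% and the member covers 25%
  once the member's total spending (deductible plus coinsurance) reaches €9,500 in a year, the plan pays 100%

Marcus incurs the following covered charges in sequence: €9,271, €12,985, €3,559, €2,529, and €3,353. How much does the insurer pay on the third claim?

Claim 1 — €9,271: €2,425 finishes the deductible; €6,846 goes to coinsurance; 25% of €6,846 = €1,711.50. Member pays €4,136.50; OOP now €4,136.50. Plan pays €9,271 − €4,136.50 = €5,134.50.
Claim 2 — €12,985: deductible already satisfied, so member's share is 25% × €12,985 = €3,246.25. Cost to member: €3,246.25. OOP to date €7,382.75. Insurer: €12,985 − €3,246.25 = €9,738.75.
Claim 3 — €3,559: 25% coinsurance on €3,559 = €889.75. Cost to member: €889.75. OOP to date €8,272.50. Plan pays €3,559 − €889.75 = €2,669.25.

€2,669.25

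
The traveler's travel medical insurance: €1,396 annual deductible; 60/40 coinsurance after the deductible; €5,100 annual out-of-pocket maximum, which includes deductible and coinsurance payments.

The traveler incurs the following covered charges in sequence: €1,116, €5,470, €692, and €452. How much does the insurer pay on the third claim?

#1 (€1,116): fully absorbed by the deductible. Cost to traveler: €1,116. OOP to date €1,116. Insurer: €1,116 − €1,116 = €0.
#2 (€5,470): deductible takes €280, €5,190 remains; 40% of €5,190 = €2,076. Cost to traveler: €2,356. OOP to date €3,472. Insurer: €5,470 − €2,356 = €3,114.
#3 (€692): deductible already satisfied, so traveler's share is 40% × €692 = €276.80. Traveler pays €276.80; OOP now €3,748.80. Plan pays €692 − €276.80 = €415.20.

€415.20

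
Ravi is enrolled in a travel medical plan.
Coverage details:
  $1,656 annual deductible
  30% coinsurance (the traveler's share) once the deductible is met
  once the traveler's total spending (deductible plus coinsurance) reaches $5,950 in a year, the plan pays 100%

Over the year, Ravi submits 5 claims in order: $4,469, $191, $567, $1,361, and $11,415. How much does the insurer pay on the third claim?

$396.90

Claim 1 — $4,469: $1,656 finishes the deductible; $2,813 goes to coinsurance; 30% of $2,813 = $843.90. Cost to traveler: $2,499.90. OOP to date $2,499.90. Plan pays $4,469 − $2,499.90 = $1,969.10.
Claim 2 — $191: deductible already satisfied, so traveler's share is 30% × $191 = $57.30. Traveler pays $57.30; OOP now $2,557.20. Plan pays $191 − $57.30 = $133.70.
Claim 3 — $567: deductible met; 30% of $567 = $170.10. Cost to traveler: $170.10. OOP to date $2,727.30. Plan pays $567 − $170.10 = $396.90.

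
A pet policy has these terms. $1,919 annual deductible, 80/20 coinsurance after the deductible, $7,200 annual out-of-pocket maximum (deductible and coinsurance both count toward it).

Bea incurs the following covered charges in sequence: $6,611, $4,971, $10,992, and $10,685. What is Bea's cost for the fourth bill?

#1 ($6,611): deductible takes $1,919, $4,692 remains; 20% of $4,692 = $938.40. Owner pays $2,857.40; OOP now $2,857.40.
#2 ($4,971): deductible already satisfied, so owner's share is 20% × $4,971 = $994.20. Owner owes $994.20 (running OOP $3,851.60).
#3 ($10,992): deductible already satisfied, so owner's share is 20% × $10,992 = $2,198.40. Owner pays $2,198.40; OOP now $6,050.
#4 ($10,685): deductible met; 20% of $10,685 = $2,137. OOP would hit $8,187 > $7,200, so the cap limits the owner to $7,200 − $6,050 = $1,150.

$1,150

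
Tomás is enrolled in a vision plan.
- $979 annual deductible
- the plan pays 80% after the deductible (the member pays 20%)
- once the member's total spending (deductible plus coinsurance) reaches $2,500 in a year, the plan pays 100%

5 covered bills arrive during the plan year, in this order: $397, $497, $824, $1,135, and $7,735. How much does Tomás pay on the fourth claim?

Claim 1 — $397: all of it applies to the deductible. Member pays $397; OOP now $397.
Claim 2 — $497: all of it applies to the deductible. Member owes $497 (running OOP $894).
Claim 3 — $824: $85 to deductible, leaving $739; member's 20% is $147.80. Member owes $232.80 (running OOP $1,126.80).
Claim 4 — $1,135: deductible already satisfied, so member's share is 20% × $1,135 = $227. Cost to member: $227. OOP to date $1,353.80.

$227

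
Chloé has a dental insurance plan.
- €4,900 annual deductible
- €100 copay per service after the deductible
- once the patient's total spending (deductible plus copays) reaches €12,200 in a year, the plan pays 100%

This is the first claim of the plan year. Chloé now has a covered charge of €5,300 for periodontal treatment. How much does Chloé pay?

Nothing has been paid toward the €4,900 deductible, so the first €4,900 of this charge is applied there.
That leaves €5,300 − €4,900 = €400 for the copay.
Copay on this service: €100.
That puts the patient's cost at €4,900 + €100 = €5,000 before any cap.
Cumulative spending €0 + €5,000 = €5,000 stays under the €12,200 maximum.

€5,000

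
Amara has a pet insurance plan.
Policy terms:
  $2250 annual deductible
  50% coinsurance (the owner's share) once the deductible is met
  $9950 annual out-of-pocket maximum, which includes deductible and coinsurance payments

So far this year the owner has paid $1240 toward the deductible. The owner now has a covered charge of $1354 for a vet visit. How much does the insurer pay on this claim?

$172

$1240 of the $2250 deductible is already met, leaving $1010.
The remaining $344 (= $1354 − $1010) moves to coinsurance.
Coinsurance: $344 × 50% = $172.
Owner responsibility before any cap: $1010 + $172 = $1182.
Year-to-date out-of-pocket becomes $1240 + $1182 = $2422, still under the $9950 maximum, so no cap applies.
The insurer covers the remainder: $1354 − $1182 = $172.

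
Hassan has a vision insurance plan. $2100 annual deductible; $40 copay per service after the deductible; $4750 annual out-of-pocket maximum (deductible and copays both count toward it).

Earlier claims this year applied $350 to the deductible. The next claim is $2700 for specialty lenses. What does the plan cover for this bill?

Deductible still to meet: $2100 − $350 = $1750.
After the $1750 deductible portion, $2700 − $1750 = $950 is subject to the copay.
Copay on this service: $40.
So the member owes $1750 + $40 = $1790 before any cap.
Total out-of-pocket so far would be $350 + $1790 = $2140, below the $4750 cap — no reduction.
Insurer pays the balance: $2700 − $1790 = $910.

$910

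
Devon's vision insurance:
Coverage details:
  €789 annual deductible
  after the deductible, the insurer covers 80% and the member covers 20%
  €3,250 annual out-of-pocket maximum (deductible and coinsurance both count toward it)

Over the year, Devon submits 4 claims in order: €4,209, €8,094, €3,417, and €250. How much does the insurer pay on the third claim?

€3,258.80

Claim 1 (€4,209): €789 finishes the deductible; €3,420 goes to coinsurance; member's 20% is €684. Member pays €1,473; OOP now €1,473. Insurer: €4,209 − €1,473 = €2,736.
Claim 2 (€8,094): deductible met; 20% of €8,094 = €1,618.80. Member pays €1,618.80; OOP now €3,091.80. Insurer: €8,094 − €1,618.80 = €6,475.20.
Claim 3 (€3,417): 20% coinsurance on €3,417 = €683.40. Adding that to €3,091.80 gives €3,775.20, past the €3,250 cap; member pays only €3,250 − €3,091.80 = €158.20. Insurer: €3,417 − €158.20 = €3,258.80.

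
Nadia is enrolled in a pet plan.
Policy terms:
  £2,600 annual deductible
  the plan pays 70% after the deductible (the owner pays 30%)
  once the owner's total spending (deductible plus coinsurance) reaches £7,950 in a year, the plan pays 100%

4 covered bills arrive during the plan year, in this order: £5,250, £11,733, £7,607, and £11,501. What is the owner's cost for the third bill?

£1,035.10

Claim 1 (£5,250): £2,600 to deductible, leaving £2,650; coinsurance £2,650 × 30% = £795. Owner pays £3,395; OOP now £3,395.
Claim 2 (£11,733): deductible already satisfied, so owner's share is 30% × £11,733 = £3,519.90. Cost to owner: £3,519.90. OOP to date £6,914.90.
Claim 3 (£7,607): deductible met; 30% of £7,607 = £2,282.10. That would push OOP to £9,197, over the £7,950 cap, so owner pays £7,950 − £6,914.90 = £1,035.10.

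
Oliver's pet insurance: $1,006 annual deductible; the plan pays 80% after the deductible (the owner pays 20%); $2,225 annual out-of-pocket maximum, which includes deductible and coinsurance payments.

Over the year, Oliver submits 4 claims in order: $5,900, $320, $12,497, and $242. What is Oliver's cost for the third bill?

$176.20

Claim 1 ($5,900): $1,006 finishes the deductible; $4,894 goes to coinsurance; owner's 20% is $978.80. Owner owes $1,984.80 (running OOP $1,984.80).
Claim 2 ($320): 20% coinsurance on $320 = $64. Cost to owner: $64. OOP to date $2,048.80.
Claim 3 ($12,497): deductible met; 20% of $12,497 = $2,499.40. Adding that to $2,048.80 gives $4,548.20, past the $2,225 cap; owner pays only $2,225 − $2,048.80 = $176.20.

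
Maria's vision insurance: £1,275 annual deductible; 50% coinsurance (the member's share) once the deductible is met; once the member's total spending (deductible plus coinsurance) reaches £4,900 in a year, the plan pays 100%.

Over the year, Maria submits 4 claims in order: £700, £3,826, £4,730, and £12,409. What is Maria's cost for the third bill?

£1,999.50

Bill 1, £700: fully absorbed by the deductible. Cost to member: £700. OOP to date £700.
Bill 2, £3,826: £575 to deductible, leaving £3,251; coinsurance £3,251 × 50% = £1,625.50. Member owes £2,200.50 (running OOP £2,900.50).
Bill 3, £4,730: deductible met; 50% of £4,730 = £2,365. Adding that to £2,900.50 gives £5,265.50, past the £4,900 cap; member pays only £4,900 − £2,900.50 = £1,999.50.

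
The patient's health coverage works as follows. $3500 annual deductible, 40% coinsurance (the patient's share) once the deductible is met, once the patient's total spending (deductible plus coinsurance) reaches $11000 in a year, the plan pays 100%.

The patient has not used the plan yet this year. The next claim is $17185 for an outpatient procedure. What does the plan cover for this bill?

$8211

Deductible not yet touched, so the first $3500 of the bill goes to the deductible.
That leaves $17185 − $3500 = $13685 for coinsurance.
Coinsurance: $13685 × 40% = $5474.
Patient responsibility before any cap: $3500 + $5474 = $8974.
Year-to-date out-of-pocket becomes $0 + $8974 = $8974, still under the $11000 maximum, so no cap applies.
The insurer covers the remainder: $17185 − $8974 = $8211.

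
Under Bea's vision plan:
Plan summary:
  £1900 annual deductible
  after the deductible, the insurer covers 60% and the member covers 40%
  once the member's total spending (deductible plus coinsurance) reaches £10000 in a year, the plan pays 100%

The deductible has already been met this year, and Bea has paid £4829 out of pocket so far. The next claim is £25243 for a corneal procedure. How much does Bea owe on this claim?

£5171

With the deductible met, the entire £25243 is subject to coinsurance.
Coinsurance: £25243 × 40% = £10097.20.
Year-to-date out-of-pocket would reach £4829 + £10097.20 = £14926.20, above the £10000 maximum, so the member pays only £10000 − £4829 = £5171.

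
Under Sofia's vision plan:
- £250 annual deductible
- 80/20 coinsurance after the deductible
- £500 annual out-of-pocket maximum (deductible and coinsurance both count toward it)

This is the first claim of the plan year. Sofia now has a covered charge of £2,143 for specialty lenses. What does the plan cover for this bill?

Nothing has been paid toward the £250 deductible, so the first £250 of this charge is applied there.
That leaves £2,143 − £250 = £1,893 for coinsurance.
Member's 20% share of £1,893 is £378.60.
So the member owes £250 + £378.60 = £628.60 before any cap.
Adding £628.60 to the £0 already spent would give £628.60, which exceeds the £500 cap; the member pays just £500 − £0 = £500.
Insurer pays the balance: £2,143 − £500 = £1,643.

£1,643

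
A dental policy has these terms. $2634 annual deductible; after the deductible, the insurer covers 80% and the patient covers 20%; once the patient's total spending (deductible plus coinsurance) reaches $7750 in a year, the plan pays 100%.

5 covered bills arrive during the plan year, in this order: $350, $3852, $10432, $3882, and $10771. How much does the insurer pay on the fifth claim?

Claim 1 ($350): all of it applies to the deductible. Patient pays $350; OOP now $350. Insurer: $350 − $350 = $0.
Claim 2 ($3852): deductible takes $2284, $1568 remains; 20% of $1568 = $313.60. Patient owes $2597.60 (running OOP $2947.60). Insurer: $3852 − $2597.60 = $1254.40.
Claim 3 ($10432): deductible already satisfied, so patient's share is 20% × $10432 = $2086.40. Patient owes $2086.40 (running OOP $5034). Insurer: $10432 − $2086.40 = $8345.60.
Claim 4 ($3882): 20% coinsurance on $3882 = $776.40. Patient owes $776.40 (running OOP $5810.40). Plan pays $3882 − $776.40 = $3105.60.
Claim 5 ($10771): deductible met; 20% of $10771 = $2154.20. That would push OOP to $7964.60, over the $7750 cap, so patient pays $7750 − $5810.40 = $1939.60. Plan pays $10771 − $1939.60 = $8831.40.

$8831.40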